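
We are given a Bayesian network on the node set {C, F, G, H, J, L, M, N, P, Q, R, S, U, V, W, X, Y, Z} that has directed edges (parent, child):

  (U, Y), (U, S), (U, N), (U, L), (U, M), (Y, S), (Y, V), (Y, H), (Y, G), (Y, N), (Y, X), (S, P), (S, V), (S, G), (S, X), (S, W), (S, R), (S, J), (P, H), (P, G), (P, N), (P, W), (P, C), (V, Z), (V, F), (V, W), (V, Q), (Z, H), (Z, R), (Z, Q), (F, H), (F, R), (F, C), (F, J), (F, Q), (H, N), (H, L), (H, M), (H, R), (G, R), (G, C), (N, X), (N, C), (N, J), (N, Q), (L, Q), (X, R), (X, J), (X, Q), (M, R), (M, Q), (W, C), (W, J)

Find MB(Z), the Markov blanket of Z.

Z has children H, Q, R.
Z's parents: V.
For each child, the remaining parents (spouses of Z):
  H: F, P, Y
  R: F, G, H, M, S, X
  Q: F, L, M, N, V, X
Taking the union gives {F, G, H, L, M, N, P, Q, R, S, V, X, Y}.

{F, G, H, L, M, N, P, Q, R, S, V, X, Y}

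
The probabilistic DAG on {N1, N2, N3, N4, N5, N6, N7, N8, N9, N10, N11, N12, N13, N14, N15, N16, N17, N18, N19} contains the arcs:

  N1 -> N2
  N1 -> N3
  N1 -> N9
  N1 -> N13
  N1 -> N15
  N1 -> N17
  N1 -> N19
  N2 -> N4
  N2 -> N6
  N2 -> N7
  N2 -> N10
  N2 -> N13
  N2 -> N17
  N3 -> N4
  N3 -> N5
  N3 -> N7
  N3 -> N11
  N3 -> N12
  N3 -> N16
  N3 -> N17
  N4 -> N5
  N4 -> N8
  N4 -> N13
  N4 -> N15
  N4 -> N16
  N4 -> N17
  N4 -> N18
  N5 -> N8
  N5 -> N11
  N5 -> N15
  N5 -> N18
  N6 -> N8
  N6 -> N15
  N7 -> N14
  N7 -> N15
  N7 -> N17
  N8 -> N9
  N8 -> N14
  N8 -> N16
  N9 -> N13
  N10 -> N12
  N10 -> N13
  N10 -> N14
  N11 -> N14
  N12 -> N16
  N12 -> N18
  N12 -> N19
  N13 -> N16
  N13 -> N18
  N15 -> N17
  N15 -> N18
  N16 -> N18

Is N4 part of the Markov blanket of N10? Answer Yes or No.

N4 is a co-parent of N10: both are parents of N13.
So N4 ∈ MB(N10).

Yes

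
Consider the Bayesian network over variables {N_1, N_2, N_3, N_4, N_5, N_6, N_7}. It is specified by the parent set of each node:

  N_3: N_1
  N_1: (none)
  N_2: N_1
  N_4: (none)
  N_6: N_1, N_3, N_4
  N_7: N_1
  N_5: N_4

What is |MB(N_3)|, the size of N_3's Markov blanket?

3

N_3's parents: N_1.
N_3's children: N_6.
Parents of each child, excluding N_3:
  N_6: N_1, N_4
MB(N_3) = {N_1, N_4, N_6}, which has 3 nodes.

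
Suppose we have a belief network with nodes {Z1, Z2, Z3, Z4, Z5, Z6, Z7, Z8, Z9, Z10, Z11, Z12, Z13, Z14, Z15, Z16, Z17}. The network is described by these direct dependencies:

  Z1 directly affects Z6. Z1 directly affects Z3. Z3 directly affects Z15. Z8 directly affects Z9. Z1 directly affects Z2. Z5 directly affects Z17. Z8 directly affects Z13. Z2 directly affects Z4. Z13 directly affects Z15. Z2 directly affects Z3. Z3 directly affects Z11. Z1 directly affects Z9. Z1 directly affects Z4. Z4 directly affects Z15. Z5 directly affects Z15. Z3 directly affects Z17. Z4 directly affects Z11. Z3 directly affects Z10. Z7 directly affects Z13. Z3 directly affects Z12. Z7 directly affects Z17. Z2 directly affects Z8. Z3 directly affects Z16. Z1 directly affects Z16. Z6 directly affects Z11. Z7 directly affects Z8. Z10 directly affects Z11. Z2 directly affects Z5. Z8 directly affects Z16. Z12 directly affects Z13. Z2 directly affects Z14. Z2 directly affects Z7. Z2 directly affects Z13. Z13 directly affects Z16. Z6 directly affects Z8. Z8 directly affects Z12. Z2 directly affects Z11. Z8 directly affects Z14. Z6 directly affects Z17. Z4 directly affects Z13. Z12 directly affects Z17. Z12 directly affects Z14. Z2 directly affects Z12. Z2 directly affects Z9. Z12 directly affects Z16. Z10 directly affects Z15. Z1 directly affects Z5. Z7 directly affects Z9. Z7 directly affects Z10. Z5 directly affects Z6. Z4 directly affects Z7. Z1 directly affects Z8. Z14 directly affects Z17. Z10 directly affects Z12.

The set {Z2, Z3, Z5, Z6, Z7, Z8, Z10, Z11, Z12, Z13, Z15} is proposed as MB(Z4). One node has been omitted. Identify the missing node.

Recall MB(v) = parents ∪ children ∪ spouses, where spouses are the other parents of v's children.
Ch(Z4) = {Z7, Z11, Z13, Z15}.
Pa(Z4) = {Z1, Z2}.
Parents of each child, excluding Z4:
  Z7: Z2
  Z11: Z2, Z3, Z6, Z10
  Z13: Z2, Z7, Z8, Z12
  Z15: Z3, Z5, Z10, Z13
MB(Z4) = {Z1, Z2, Z3, Z5, Z6, Z7, Z8, Z10, Z11, Z12, Z13, Z15}.
Comparing with the claimed set, Z1 is missing.

Z1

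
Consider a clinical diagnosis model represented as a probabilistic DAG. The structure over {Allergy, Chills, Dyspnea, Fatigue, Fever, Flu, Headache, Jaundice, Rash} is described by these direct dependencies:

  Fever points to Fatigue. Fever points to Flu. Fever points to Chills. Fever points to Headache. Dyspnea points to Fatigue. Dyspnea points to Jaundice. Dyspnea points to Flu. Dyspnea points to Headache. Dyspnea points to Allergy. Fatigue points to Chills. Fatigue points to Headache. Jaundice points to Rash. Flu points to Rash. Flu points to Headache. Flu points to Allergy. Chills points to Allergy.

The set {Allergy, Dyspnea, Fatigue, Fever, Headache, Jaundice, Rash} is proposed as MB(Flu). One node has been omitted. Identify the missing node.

A node's Markov blanket = Pa ∪ Ch ∪ (parents of Ch other than the node itself).
Parents of Flu: Dyspnea, Fever.
Flu has children Allergy, Headache, Rash.
Parents of each child, excluding Flu:
  Rash's other parent is Jaundice.
  Headache also has parents Dyspnea, Fatigue, Fever.
  parents(Allergy) \ {Flu} = {Chills, Dyspnea}.
MB(Flu) = {Allergy, Chills, Dyspnea, Fatigue, Fever, Headache, Jaundice, Rash}.
Comparing with the claimed set, Chills is missing.

Chills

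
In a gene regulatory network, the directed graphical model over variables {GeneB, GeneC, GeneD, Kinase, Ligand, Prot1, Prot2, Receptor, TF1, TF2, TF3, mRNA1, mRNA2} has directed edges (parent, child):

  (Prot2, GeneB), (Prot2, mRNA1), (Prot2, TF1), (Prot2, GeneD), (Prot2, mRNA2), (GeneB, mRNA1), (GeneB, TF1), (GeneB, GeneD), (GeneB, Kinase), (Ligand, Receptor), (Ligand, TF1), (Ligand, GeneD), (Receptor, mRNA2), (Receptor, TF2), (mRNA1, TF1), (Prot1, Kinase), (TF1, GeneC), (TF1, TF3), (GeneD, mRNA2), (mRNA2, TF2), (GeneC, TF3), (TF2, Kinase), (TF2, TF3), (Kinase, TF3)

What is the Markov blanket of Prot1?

{GeneB, Kinase, TF2}

Parents of Prot1: none.
Prot1's children: Kinase.
Parents of each child, excluding Prot1:
  Kinase's other parents are GeneB, TF2.
MB(Prot1) = {GeneB, Kinase, TF2}.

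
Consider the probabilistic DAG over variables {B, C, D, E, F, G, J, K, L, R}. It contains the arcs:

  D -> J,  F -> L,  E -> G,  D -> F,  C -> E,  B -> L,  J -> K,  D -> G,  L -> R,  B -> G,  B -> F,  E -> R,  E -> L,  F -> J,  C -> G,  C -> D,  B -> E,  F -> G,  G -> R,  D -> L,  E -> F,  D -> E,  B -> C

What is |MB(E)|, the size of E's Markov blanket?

7

A node's Markov blanket = Pa ∪ Ch ∪ (parents of Ch other than the node itself).
E has parents B, C, D.
E has children F, G, L, R.
Co-parents of E (other parents of its children):
  F: B, D
  G: B, C, D, F
  L: B, D, F
  R: G, L
MB(E) = {B, C, D, F, G, L, R}, which has 7 nodes.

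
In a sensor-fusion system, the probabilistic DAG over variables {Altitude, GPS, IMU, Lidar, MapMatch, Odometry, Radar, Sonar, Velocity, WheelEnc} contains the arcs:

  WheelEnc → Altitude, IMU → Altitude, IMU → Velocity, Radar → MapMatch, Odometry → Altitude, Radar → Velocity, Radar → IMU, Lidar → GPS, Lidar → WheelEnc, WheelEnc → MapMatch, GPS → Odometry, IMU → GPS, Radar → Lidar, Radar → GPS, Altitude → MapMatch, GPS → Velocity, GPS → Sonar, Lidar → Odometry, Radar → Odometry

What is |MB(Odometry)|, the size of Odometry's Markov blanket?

6

Parents of Odometry: GPS, Lidar, Radar.
Children of Odometry: Altitude.
Other parents of Odometry's children:
  Altitude's other parents are IMU, WheelEnc.
MB(Odometry) = {Altitude, GPS, IMU, Lidar, Radar, WheelEnc}, which has 6 nodes.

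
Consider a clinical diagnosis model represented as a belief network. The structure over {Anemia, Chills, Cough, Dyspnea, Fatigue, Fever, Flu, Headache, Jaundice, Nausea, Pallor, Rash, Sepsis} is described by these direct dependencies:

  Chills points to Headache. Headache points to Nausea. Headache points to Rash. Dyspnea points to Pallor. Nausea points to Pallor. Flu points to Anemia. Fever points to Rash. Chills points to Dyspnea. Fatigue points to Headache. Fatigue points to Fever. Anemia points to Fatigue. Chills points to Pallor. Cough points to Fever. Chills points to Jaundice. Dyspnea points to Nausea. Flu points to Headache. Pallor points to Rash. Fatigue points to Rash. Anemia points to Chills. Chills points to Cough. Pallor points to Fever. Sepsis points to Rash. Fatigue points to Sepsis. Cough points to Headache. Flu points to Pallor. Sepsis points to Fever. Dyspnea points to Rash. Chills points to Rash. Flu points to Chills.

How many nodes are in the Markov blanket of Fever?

8

Pa(Fever) = {Cough, Fatigue, Pallor, Sepsis}.
Fever's children: Rash.
Co-parents of Fever (other parents of its children):
  parents(Rash) \ {Fever} = {Chills, Dyspnea, Fatigue, Headache, Pallor, Sepsis}.
MB(Fever) = {Chills, Cough, Dyspnea, Fatigue, Headache, Pallor, Rash, Sepsis}, which has 8 nodes.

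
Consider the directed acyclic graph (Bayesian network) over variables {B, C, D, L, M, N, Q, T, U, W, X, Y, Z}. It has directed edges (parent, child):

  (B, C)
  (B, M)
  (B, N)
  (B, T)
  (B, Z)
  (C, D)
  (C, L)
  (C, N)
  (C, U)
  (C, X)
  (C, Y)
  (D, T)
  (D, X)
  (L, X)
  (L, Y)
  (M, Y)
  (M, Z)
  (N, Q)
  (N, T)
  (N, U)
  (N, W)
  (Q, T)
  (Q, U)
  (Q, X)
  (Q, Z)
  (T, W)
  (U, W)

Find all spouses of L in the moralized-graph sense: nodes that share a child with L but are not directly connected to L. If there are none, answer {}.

Children of L: X, Y.
  X: C, D, Q
  Y: C, M
Excluding nodes already adjacent to L (C, X, Y), the co-parent-only contribution is {D, M, Q}.

{D, M, Q}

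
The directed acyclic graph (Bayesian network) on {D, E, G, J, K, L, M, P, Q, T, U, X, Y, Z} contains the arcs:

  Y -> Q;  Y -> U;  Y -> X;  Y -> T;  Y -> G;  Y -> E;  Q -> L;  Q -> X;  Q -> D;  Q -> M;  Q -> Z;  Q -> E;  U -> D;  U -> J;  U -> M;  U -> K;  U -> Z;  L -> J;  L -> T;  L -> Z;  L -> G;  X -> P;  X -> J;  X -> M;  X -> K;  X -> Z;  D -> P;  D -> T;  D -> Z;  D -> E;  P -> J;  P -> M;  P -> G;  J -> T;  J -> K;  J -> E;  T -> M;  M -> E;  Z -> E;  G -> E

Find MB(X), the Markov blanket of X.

{D, J, K, L, M, P, Q, T, U, Y, Z}

Parents of X: Q, Y.
X has children J, K, M, P, Z.
For each child, the remaining parents (spouses of X):
  P also has parent D.
  J's other parents are L, P, U.
  parents(M) \ {X} = {P, Q, T, U}.
  parents(K) \ {X} = {J, U}.
  Z's other parents are D, L, Q, U.
Taking the union gives {D, J, K, L, M, P, Q, T, U, Y, Z}.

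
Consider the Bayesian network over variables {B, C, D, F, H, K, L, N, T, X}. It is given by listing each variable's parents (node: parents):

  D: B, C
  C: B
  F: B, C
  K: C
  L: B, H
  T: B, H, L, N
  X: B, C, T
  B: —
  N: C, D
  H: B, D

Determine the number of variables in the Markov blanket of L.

4

By definition, MB(L) is built from L's parents, L's children, and the co-parents of L.
Pa(L) = {B, H}.
Children of L: T.
Parents of each child, excluding L:
  T: B, H, N
MB(L) = {B, H, N, T}, which has 4 nodes.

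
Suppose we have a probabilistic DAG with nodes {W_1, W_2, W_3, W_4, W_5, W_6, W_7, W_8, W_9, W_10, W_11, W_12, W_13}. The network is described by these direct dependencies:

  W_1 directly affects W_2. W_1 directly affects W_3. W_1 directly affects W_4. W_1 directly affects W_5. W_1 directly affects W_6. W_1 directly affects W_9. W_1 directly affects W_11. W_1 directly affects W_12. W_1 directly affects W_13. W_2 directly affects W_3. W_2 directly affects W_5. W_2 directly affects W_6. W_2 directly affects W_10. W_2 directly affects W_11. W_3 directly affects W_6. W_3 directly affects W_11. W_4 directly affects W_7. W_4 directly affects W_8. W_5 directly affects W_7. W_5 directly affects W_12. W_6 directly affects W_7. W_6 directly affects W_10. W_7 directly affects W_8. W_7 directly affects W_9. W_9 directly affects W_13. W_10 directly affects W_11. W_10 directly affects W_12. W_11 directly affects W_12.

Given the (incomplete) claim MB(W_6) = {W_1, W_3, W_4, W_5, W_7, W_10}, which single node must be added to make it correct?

W_6's children: W_7, W_10.
W_6's parents: W_1, W_2, W_3.
Parents of each child, excluding W_6:
  W_7's other parents are W_4, W_5.
  W_10 also has parent W_2.
MB(W_6) = {W_1, W_2, W_3, W_4, W_5, W_7, W_10}.
Comparing with the claimed set, W_2 is missing.

W_2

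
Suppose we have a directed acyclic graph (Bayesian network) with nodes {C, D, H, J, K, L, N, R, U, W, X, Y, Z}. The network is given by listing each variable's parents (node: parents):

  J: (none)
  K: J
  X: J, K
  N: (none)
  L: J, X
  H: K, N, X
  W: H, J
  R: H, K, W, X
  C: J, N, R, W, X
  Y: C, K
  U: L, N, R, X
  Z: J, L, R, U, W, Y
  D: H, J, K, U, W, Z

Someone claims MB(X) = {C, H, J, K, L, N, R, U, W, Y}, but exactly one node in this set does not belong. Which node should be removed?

Y

Parents of X: J, K.
Children of X: C, H, L, R, U.
Parents of each child, excluding X:
  L's other parent is J.
  H's other parents are K, N.
  R also has parents H, K, W.
  parents(C) \ {X} = {J, N, R, W}.
  U also has parents L, N, R.
MB(X) = {C, H, J, K, L, N, R, U, W}.
Y is neither a parent, child, nor co-parent of X, so it does not belong.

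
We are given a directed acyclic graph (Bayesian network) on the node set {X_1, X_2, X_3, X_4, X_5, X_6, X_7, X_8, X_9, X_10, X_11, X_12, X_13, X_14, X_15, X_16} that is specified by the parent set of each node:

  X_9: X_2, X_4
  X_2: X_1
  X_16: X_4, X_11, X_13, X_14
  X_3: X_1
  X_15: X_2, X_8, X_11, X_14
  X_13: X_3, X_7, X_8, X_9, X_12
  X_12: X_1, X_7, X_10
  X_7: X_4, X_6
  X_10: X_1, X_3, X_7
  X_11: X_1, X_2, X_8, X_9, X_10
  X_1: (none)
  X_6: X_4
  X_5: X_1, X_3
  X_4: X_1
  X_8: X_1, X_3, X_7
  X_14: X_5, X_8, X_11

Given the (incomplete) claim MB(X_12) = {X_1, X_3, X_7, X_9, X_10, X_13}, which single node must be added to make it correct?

X_8

X_12 has parents X_1, X_7, X_10.
Children of X_12: X_13.
Other parents of X_12's children:
  X_13's other parents are X_3, X_7, X_8, X_9.
MB(X_12) = {X_1, X_3, X_7, X_8, X_9, X_10, X_13}.
Comparing with the claimed set, X_8 is missing.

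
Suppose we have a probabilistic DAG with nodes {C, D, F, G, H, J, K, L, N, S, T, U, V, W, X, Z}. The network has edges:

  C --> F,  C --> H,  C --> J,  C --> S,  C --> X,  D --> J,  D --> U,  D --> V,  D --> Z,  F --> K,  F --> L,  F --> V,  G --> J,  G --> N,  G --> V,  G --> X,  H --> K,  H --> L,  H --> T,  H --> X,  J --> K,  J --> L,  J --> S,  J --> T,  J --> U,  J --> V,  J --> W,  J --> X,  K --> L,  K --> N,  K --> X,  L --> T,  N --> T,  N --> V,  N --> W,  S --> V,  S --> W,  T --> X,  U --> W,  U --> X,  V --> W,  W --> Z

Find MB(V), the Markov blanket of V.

Pa(V) = {D, F, G, J, N, S}.
V's children: W.
Other parents of V's children:
  W: J, N, S, U
So the Markov blanket of V is {D, F, G, J, N, S, U, W}.

{D, F, G, J, N, S, U, W}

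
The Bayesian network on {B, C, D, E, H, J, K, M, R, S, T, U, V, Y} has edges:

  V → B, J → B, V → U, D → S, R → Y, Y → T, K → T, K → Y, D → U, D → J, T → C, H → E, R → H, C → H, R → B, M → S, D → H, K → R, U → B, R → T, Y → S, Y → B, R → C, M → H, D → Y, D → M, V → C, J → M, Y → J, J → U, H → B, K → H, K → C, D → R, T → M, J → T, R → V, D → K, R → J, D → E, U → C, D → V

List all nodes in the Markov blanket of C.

{D, H, K, M, R, T, U, V}

C has parents K, R, T, U, V.
Children of C: H.
Parents of each child, excluding C:
  H: D, K, M, R
Taking the union gives {D, H, K, M, R, T, U, V}.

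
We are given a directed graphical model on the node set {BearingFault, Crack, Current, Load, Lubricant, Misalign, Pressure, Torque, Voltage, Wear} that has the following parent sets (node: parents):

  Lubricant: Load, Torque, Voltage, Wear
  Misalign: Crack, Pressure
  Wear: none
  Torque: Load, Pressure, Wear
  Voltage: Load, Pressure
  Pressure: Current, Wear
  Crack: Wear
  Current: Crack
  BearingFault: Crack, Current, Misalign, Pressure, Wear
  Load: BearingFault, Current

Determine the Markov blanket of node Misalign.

{BearingFault, Crack, Current, Pressure, Wear}

Misalign has parents Crack, Pressure.
Misalign has child BearingFault.
Parents of each child, excluding Misalign:
  parents(BearingFault) \ {Misalign} = {Crack, Current, Pressure, Wear}.
Taking the union gives {BearingFault, Crack, Current, Pressure, Wear}.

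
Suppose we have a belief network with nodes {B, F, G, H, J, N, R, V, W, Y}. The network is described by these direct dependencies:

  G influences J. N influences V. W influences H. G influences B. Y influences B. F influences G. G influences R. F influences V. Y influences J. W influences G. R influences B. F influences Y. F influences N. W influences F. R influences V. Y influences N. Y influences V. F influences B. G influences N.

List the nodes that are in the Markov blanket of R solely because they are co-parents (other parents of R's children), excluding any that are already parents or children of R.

{F, N, Y}

Children of R: B, V.
  V also has parents F, N, Y.
  B also has parents F, G, Y.
Excluding nodes already adjacent to R (B, G, V), the co-parent-only contribution is {F, N, Y}.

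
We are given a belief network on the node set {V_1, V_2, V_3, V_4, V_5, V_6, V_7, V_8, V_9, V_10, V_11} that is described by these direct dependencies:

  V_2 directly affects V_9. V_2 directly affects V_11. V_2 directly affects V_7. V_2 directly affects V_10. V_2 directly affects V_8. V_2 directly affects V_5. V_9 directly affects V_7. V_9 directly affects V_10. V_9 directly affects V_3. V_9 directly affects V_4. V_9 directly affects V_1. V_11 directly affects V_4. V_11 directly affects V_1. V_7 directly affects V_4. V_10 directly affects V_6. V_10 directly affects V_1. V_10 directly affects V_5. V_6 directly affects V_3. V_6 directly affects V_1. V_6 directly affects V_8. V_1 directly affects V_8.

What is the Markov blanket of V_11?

{V_1, V_2, V_4, V_6, V_7, V_9, V_10}

A node's Markov blanket = Pa ∪ Ch ∪ (parents of Ch other than the node itself).
Parents of V_11: V_2.
V_11's children: V_1, V_4.
For each child, the remaining parents (spouses of V_11):
  V_4's other parents are V_7, V_9.
  parents(V_1) \ {V_11} = {V_6, V_9, V_10}.
Taking the union gives {V_1, V_2, V_4, V_6, V_7, V_9, V_10}.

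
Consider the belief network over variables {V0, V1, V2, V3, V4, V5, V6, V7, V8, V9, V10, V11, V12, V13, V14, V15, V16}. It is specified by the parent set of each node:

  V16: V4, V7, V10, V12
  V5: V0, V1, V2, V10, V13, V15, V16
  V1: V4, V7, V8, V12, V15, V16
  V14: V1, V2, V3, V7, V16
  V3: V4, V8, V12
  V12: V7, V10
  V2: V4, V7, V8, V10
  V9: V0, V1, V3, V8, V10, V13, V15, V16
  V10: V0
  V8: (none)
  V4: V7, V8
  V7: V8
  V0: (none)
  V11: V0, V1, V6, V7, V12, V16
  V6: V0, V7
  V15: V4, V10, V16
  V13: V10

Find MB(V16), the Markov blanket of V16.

V16's parents: V4, V7, V10, V12.
Children of V16: V1, V5, V9, V11, V14, V15.
Co-parents of V16 (other parents of its children):
  V15 also has parents V4, V10.
  V1's other parents are V4, V7, V8, V12, V15.
  V14 also has parents V1, V2, V3, V7.
  V5 also has parents V0, V1, V2, V10, V13, V15.
  V11's other parents are V0, V1, V6, V7, V12.
  V9 also has parents V0, V1, V3, V8, V10, V13, V15.
Union: {V4, V7, V10, V12} ∪ {V1, V5, V9, V11, V14, V15} ∪ {V0, V1, V2, V3, V4, V6, V7, V8, V10, V12, V13, V15} = {V0, V1, V2, V3, V4, V5, V6, V7, V8, V9, V10, V11, V12, V13, V14, V15}.

{V0, V1, V2, V3, V4, V5, V6, V7, V8, V9, V10, V11, V12, V13, V14, V15}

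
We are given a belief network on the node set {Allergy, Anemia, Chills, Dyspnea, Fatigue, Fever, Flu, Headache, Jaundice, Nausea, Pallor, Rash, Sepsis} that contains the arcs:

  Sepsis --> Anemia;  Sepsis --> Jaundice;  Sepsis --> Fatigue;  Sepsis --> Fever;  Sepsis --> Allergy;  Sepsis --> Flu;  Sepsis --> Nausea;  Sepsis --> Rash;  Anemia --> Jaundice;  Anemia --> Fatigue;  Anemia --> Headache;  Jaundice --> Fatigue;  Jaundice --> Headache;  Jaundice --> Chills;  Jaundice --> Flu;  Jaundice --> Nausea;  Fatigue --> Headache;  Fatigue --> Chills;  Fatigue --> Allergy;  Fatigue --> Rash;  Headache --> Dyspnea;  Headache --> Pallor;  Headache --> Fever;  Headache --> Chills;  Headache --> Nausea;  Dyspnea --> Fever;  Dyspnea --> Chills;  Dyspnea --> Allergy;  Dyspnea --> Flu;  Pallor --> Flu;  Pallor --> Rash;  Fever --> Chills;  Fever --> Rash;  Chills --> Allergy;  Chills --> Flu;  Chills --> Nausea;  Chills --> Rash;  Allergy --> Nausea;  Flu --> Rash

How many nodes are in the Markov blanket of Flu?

The Markov blanket of a node is its parents, its children, and the other parents of its children.
Ch(Flu) = {Rash}.
Parents of Flu: Chills, Dyspnea, Jaundice, Pallor, Sepsis.
Co-parents of Flu (other parents of its children):
  Rash also has parents Chills, Fatigue, Fever, Pallor, Sepsis.
MB(Flu) = {Chills, Dyspnea, Fatigue, Fever, Jaundice, Pallor, Rash, Sepsis}, which has 8 nodes.

8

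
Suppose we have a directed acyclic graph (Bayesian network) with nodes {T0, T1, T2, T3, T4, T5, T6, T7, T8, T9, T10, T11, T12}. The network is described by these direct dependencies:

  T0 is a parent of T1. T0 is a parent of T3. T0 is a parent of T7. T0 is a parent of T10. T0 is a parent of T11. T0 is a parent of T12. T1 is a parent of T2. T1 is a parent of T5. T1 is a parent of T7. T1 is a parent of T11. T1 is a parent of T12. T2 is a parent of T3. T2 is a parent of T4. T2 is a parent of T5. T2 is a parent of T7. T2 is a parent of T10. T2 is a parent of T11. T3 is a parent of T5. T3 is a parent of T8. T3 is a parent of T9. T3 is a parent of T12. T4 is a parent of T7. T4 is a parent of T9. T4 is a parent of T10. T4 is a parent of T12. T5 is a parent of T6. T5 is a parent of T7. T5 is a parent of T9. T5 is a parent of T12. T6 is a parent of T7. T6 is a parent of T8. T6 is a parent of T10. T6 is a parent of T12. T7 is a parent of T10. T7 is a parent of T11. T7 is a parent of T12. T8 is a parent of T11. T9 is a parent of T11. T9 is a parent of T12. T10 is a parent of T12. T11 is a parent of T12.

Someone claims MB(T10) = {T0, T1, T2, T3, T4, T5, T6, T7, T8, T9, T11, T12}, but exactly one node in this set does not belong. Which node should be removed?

Parents of T10: T0, T2, T4, T6, T7.
Children of T10: T12.
Co-parents of T10 (other parents of its children):
  T12: T0, T1, T3, T4, T5, T6, T7, T9, T11
MB(T10) = {T0, T1, T2, T3, T4, T5, T6, T7, T9, T11, T12}.
T8 is neither a parent, child, nor co-parent of T10, so it does not belong.

T8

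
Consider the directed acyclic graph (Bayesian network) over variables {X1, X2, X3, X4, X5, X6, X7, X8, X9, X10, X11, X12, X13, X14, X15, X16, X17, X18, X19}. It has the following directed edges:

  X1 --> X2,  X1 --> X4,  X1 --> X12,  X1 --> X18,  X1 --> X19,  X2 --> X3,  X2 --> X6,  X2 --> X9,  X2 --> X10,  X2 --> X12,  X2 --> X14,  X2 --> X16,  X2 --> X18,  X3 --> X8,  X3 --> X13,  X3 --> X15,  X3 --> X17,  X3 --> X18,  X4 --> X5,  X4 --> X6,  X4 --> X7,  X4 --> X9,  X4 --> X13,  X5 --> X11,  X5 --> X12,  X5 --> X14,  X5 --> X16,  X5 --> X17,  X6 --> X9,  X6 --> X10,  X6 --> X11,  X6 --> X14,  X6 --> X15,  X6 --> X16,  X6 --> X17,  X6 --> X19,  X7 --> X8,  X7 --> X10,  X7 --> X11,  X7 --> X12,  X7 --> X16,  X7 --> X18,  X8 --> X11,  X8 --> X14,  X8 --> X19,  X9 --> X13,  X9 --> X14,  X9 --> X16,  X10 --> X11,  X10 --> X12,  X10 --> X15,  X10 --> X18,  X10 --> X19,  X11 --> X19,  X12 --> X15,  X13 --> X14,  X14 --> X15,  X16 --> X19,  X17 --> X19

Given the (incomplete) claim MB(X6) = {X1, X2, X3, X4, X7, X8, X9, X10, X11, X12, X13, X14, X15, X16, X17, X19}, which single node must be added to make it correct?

X5

X6 has parents X2, X4.
Children of X6: X9, X10, X11, X14, X15, X16, X17, X19.
Co-parents of X6 (other parents of its children):
  X9 also has parents X2, X4.
  X10's other parents are X2, X7.
  parents(X11) \ {X6} = {X5, X7, X8, X10}.
  parents(X14) \ {X6} = {X2, X5, X8, X9, X13}.
  parents(X15) \ {X6} = {X3, X10, X12, X14}.
  X16 also has parents X2, X5, X7, X9.
  X17 also has parents X3, X5.
  X19's other parents are X1, X8, X10, X11, X16, X17.
MB(X6) = {X1, X2, X3, X4, X5, X7, X8, X9, X10, X11, X12, X13, X14, X15, X16, X17, X19}.
Comparing with the claimed set, X5 is missing.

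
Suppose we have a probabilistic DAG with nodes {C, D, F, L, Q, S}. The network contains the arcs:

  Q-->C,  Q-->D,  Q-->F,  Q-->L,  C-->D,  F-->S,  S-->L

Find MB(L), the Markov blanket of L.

L has parents Q, S.
L's children: none.
L has no children, so there are no co-parents.
So the Markov blanket of L is {Q, S}.

{Q, S}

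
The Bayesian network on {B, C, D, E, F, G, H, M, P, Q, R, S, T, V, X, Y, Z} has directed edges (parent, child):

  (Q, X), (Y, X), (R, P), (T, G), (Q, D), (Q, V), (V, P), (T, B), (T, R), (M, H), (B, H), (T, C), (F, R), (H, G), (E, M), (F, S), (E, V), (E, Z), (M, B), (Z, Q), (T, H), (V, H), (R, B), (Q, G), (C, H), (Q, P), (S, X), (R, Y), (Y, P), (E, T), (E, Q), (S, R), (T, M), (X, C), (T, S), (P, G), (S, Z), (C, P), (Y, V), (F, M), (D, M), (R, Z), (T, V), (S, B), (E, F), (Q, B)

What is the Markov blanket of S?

{B, E, F, M, Q, R, T, X, Y, Z}

By definition, MB(S) is built from S's parents, S's children, and the co-parents of S.
S's parents: F, T.
S has children B, R, X, Z.
Other parents of S's children:
  R: F, T
  Z: E, R
  X: Q, Y
  B: M, Q, R, T
So the Markov blanket of S is {B, E, F, M, Q, R, T, X, Y, Z}.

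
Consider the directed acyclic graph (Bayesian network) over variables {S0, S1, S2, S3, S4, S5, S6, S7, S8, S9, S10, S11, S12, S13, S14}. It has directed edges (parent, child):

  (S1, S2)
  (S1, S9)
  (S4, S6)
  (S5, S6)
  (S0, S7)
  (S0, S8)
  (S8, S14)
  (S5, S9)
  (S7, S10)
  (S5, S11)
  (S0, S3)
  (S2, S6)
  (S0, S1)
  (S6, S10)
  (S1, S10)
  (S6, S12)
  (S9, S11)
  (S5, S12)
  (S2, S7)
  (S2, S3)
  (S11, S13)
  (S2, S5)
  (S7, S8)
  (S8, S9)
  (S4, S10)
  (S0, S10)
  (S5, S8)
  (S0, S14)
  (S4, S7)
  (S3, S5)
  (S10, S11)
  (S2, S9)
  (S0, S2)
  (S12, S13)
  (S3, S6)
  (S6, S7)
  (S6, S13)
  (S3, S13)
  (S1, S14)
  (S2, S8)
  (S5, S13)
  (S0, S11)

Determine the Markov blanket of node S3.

{S0, S2, S4, S5, S6, S11, S12, S13}

Recall MB(v) = parents ∪ children ∪ spouses, where spouses are the other parents of v's children.
S3's children: S5, S6, S13.
Parents of S3: S0, S2.
Parents of each child, excluding S3:
  S5's other parent is S2.
  parents(S6) \ {S3} = {S2, S4, S5}.
  S13 also has parents S5, S6, S11, S12.
MB(S3) = {S0, S2, S4, S5, S6, S11, S12, S13}.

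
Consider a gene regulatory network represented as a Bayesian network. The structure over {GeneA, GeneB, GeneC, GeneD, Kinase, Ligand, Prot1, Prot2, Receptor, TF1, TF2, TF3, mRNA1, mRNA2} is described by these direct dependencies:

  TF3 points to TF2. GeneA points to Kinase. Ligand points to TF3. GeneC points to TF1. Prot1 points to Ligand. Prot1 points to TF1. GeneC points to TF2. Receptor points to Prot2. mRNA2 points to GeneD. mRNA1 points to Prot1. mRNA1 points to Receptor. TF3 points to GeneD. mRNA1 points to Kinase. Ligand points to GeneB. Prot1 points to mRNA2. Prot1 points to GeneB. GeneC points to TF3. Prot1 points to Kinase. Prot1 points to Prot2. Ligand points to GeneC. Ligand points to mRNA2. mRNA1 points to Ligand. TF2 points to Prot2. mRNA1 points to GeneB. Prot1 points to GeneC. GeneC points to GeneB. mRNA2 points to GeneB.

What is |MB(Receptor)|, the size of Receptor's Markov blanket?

4

The Markov blanket of a node is its parents, its children, and the other parents of its children.
Parents of Receptor: mRNA1.
Receptor has child Prot2.
Co-parents of Receptor (other parents of its children):
  Prot2: Prot1, TF2
MB(Receptor) = {Prot1, Prot2, TF2, mRNA1}, which has 4 nodes.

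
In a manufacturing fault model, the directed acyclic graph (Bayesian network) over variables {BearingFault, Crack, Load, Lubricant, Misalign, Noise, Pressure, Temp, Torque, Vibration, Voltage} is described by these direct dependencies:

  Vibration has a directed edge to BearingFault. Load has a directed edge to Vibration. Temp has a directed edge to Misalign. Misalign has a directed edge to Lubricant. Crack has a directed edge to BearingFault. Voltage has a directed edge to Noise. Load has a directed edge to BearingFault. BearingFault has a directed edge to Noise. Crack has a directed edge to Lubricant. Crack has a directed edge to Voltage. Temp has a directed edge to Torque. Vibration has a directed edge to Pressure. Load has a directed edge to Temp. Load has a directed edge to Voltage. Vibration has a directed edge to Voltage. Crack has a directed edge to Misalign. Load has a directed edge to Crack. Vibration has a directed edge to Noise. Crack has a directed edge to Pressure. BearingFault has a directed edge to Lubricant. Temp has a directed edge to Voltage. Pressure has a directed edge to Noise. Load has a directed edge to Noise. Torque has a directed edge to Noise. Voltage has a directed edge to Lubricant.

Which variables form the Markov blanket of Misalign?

The Markov blanket of a node is its parents, its children, and the other parents of its children.
Parents of Misalign: Crack, Temp.
Ch(Misalign) = {Lubricant}.
Co-parents of Misalign (other parents of its children):
  Lubricant's other parents are BearingFault, Crack, Voltage.
Taking the union gives {BearingFault, Crack, Lubricant, Temp, Voltage}.

{BearingFault, Crack, Lubricant, Temp, Voltage}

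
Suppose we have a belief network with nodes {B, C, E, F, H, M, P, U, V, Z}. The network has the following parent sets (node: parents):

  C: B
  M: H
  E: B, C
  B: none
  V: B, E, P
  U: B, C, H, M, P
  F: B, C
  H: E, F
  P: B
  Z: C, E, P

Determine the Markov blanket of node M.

{B, C, H, P, U}

Recall MB(v) = parents ∪ children ∪ spouses, where spouses are the other parents of v's children.
Children of M: U.
M's parents: H.
Other parents of M's children:
  parents(U) \ {M} = {B, C, H, P}.
Union: {H} ∪ {U} ∪ {B, C, H, P} = {B, C, H, P, U}.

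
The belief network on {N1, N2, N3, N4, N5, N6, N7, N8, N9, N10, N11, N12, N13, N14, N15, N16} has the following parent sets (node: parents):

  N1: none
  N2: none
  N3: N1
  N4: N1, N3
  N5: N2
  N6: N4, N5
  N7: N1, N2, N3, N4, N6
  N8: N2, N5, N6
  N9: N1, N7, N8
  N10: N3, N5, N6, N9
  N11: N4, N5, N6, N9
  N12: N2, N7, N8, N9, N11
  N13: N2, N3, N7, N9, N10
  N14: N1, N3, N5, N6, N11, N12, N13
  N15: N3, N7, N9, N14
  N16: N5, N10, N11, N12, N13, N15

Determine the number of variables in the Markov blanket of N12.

14

By definition, MB(N12) is built from N12's parents, N12's children, and the co-parents of N12.
Pa(N12) = {N2, N7, N8, N9, N11}.
N12's children: N14, N16.
Parents of each child, excluding N12:
  parents(N14) \ {N12} = {N1, N3, N5, N6, N11, N13}.
  N16 also has parents N5, N10, N11, N13, N15.
MB(N12) = {N1, N2, N3, N5, N6, N7, N8, N9, N10, N11, N13, N14, N15, N16}, which has 14 nodes.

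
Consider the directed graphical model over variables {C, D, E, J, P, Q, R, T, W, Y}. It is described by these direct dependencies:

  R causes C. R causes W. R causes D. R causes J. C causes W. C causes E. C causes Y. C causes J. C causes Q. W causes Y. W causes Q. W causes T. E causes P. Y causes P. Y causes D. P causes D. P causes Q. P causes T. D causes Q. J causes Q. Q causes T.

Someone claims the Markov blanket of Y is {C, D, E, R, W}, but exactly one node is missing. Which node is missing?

Parents of Y: C, W.
Children of Y: D, P.
Parents of each child, excluding Y:
  P's other parent is E.
  parents(D) \ {Y} = {P, R}.
MB(Y) = {C, D, E, P, R, W}.
Comparing with the claimed set, P is missing.

P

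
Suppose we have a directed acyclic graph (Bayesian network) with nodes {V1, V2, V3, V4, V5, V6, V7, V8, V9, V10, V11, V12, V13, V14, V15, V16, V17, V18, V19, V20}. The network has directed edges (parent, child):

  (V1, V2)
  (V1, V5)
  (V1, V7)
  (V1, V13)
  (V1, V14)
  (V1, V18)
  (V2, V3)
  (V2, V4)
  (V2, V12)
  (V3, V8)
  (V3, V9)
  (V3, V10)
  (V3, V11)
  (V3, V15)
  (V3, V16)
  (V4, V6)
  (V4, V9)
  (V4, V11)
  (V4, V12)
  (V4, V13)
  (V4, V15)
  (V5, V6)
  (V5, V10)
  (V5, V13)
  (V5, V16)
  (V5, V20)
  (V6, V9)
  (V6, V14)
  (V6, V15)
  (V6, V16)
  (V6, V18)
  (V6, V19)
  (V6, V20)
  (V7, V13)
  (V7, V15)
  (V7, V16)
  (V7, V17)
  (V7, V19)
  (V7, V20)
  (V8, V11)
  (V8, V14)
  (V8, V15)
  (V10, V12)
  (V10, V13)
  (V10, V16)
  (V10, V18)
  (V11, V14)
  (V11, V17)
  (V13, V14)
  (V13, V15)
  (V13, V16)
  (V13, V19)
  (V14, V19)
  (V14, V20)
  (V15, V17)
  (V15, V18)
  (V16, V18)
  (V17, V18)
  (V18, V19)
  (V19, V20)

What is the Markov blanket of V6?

Recall MB(v) = parents ∪ children ∪ spouses, where spouses are the other parents of v's children.
V6 has parents V4, V5.
V6 has children V9, V14, V15, V16, V18, V19, V20.
For each child, the remaining parents (spouses of V6):
  V9: V3, V4
  V14: V1, V8, V11, V13
  V15: V3, V4, V7, V8, V13
  V16: V3, V5, V7, V10, V13
  V18: V1, V10, V15, V16, V17
  V19: V7, V13, V14, V18
  V20: V5, V7, V14, V19
Union: {V4, V5} ∪ {V9, V14, V15, V16, V18, V19, V20} ∪ {V1, V3, V4, V5, V7, V8, V10, V11, V13, V14, V15, V16, V17, V18, V19} = {V1, V3, V4, V5, V7, V8, V9, V10, V11, V13, V14, V15, V16, V17, V18, V19, V20}.

{V1, V3, V4, V5, V7, V8, V9, V10, V11, V13, V14, V15, V16, V17, V18, V19, V20}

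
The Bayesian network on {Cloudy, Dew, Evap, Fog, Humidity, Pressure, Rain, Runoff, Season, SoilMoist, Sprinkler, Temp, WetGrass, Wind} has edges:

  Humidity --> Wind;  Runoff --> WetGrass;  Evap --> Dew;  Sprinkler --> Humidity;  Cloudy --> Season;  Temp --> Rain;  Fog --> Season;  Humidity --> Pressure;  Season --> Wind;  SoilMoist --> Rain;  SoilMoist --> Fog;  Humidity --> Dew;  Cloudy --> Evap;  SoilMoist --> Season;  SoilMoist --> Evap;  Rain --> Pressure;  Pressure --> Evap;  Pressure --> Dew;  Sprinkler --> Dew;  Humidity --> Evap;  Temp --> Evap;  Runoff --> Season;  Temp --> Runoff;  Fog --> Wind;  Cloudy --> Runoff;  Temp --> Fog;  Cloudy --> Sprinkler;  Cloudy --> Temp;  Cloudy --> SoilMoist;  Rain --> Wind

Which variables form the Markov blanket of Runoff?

By definition, MB(Runoff) is built from Runoff's parents, Runoff's children, and the co-parents of Runoff.
Runoff's children: Season, WetGrass.
Runoff has parents Cloudy, Temp.
Other parents of Runoff's children:
  WetGrass: —
  Season: Cloudy, Fog, SoilMoist
MB(Runoff) = {Cloudy, Fog, Season, SoilMoist, Temp, WetGrass}.

{Cloudy, Fog, Season, SoilMoist, Temp, WetGrass}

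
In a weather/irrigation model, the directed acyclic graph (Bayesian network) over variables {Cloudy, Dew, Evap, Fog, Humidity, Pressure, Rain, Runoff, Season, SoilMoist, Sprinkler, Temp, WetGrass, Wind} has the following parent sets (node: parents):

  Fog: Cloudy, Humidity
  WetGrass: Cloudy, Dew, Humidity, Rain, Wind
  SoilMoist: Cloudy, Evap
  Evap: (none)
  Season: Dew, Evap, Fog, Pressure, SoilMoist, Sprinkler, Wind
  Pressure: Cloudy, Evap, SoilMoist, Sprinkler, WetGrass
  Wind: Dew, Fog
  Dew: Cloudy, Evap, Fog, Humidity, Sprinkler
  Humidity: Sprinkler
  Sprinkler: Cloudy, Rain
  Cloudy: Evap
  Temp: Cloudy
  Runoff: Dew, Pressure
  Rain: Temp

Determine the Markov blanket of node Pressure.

A node's Markov blanket = Pa ∪ Ch ∪ (parents of Ch other than the node itself).
Pressure has children Runoff, Season.
Pressure has parents Cloudy, Evap, SoilMoist, Sprinkler, WetGrass.
For each child, the remaining parents (spouses of Pressure):
  parents(Season) \ {Pressure} = {Dew, Evap, Fog, SoilMoist, Sprinkler, Wind}.
  parents(Runoff) \ {Pressure} = {Dew}.
So the Markov blanket of Pressure is {Cloudy, Dew, Evap, Fog, Runoff, Season, SoilMoist, Sprinkler, WetGrass, Wind}.

{Cloudy, Dew, Evap, Fog, Runoff, Season, SoilMoist, Sprinkler, WetGrass, Wind}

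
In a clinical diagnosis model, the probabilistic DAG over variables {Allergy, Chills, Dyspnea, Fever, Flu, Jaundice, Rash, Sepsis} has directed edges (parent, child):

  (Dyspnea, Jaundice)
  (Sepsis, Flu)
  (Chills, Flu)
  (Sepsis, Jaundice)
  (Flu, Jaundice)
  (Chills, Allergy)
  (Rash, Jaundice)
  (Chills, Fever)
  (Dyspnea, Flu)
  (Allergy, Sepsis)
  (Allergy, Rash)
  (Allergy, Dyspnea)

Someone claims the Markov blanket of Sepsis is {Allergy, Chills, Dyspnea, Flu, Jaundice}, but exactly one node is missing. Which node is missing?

Rash

By definition, MB(Sepsis) is built from Sepsis's parents, Sepsis's children, and the co-parents of Sepsis.
Sepsis has children Flu, Jaundice.
Pa(Sepsis) = {Allergy}.
Parents of each child, excluding Sepsis:
  Flu: Chills, Dyspnea
  Jaundice: Dyspnea, Flu, Rash
MB(Sepsis) = {Allergy, Chills, Dyspnea, Flu, Jaundice, Rash}.
Comparing with the claimed set, Rash is missing.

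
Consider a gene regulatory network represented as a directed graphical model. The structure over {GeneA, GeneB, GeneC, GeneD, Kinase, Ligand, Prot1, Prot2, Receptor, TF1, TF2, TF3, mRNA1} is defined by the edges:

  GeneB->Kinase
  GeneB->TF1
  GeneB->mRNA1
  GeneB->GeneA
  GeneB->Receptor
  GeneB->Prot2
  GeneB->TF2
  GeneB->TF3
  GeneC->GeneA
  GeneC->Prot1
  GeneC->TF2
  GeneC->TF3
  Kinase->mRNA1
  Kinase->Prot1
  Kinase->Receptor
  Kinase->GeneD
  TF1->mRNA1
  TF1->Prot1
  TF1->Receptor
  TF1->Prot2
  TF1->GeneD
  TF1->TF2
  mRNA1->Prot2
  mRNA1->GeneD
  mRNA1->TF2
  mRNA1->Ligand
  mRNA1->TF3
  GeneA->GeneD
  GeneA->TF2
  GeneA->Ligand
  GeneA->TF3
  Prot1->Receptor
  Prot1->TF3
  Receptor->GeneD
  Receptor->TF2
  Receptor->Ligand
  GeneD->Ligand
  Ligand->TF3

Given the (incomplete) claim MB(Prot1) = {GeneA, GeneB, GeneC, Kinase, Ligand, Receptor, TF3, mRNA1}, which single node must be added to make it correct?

The Markov blanket of a node is its parents, its children, and the other parents of its children.
Prot1 has parents GeneC, Kinase, TF1.
Prot1 has children Receptor, TF3.
Co-parents of Prot1 (other parents of its children):
  Receptor: GeneB, Kinase, TF1
  TF3: GeneA, GeneB, GeneC, Ligand, mRNA1
MB(Prot1) = {GeneA, GeneB, GeneC, Kinase, Ligand, Receptor, TF1, TF3, mRNA1}.
Comparing with the claimed set, TF1 is missing.

TF1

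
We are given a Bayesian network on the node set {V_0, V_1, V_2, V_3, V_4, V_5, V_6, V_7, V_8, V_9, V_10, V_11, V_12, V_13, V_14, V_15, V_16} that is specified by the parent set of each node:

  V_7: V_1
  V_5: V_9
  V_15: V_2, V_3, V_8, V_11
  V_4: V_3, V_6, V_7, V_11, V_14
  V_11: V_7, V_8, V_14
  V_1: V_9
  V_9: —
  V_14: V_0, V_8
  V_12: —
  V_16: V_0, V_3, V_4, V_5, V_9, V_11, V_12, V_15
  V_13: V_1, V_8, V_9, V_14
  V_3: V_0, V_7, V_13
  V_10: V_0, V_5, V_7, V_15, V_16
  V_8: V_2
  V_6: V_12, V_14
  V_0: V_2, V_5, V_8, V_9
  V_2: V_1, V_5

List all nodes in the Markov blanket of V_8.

{V_0, V_1, V_2, V_3, V_5, V_7, V_9, V_11, V_13, V_14, V_15}

By definition, MB(V_8) is built from V_8's parents, V_8's children, and the co-parents of V_8.
V_8 has parent V_2.
Ch(V_8) = {V_0, V_11, V_13, V_14, V_15}.
Other parents of V_8's children:
  V_0's other parents are V_2, V_5, V_9.
  V_14 also has parent V_0.
  parents(V_13) \ {V_8} = {V_1, V_9, V_14}.
  V_11 also has parents V_7, V_14.
  V_15 also has parents V_2, V_3, V_11.
Union: {V_2} ∪ {V_0, V_11, V_13, V_14, V_15} ∪ {V_0, V_1, V_2, V_3, V_5, V_7, V_9, V_11, V_14} = {V_0, V_1, V_2, V_3, V_5, V_7, V_9, V_11, V_13, V_14, V_15}.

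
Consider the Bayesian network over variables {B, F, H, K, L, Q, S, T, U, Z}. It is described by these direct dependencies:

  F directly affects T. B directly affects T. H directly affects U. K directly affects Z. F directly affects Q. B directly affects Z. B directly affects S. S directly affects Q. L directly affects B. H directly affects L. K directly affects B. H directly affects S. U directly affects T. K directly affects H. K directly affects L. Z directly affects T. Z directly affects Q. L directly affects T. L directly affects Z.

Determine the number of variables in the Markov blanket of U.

6

Recall MB(v) = parents ∪ children ∪ spouses, where spouses are the other parents of v's children.
U's parents: H.
Ch(U) = {T}.
For each child, the remaining parents (spouses of U):
  T also has parents B, F, L, Z.
MB(U) = {B, F, H, L, T, Z}, which has 6 nodes.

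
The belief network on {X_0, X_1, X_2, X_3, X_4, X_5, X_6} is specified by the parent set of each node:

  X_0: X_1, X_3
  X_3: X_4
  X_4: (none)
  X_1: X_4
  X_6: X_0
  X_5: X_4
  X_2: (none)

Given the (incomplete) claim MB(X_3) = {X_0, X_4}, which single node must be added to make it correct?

X_1

Recall MB(v) = parents ∪ children ∪ spouses, where spouses are the other parents of v's children.
X_3's parents: X_4.
Ch(X_3) = {X_0}.
For each child, the remaining parents (spouses of X_3):
  parents(X_0) \ {X_3} = {X_1}.
MB(X_3) = {X_0, X_1, X_4}.
Comparing with the claimed set, X_1 is missing.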